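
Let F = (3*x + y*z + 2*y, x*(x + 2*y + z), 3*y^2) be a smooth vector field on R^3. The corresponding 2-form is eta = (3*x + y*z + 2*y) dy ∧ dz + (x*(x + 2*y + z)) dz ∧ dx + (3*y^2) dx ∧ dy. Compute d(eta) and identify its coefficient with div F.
d(eta) = (2*x + 3) dx ∧ dy ∧ dz; div F = 2*x + 3

For a 2-form in R^3 of the form above, applying d gives a 3-form with coefficient ∂P/∂x + ∂Q/∂y + ∂R/∂z:
  ∂P/∂x = 3
  ∂Q/∂y = 2*x
  ∂R/∂z = 0
Sum = 2*x + 3, which is exactly div F.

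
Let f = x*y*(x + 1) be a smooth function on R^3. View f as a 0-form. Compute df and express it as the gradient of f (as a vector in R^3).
df = (y*(2*x + 1)) dx + (x*(x + 1)) dy + (0) dz; grad f = (y*(2*x + 1), x*(x + 1), 0)

For a 0-form f, d f = (∂f/∂x) dx + (∂f/∂y) dy + (∂f/∂z) dz. The components of the vector representation are exactly the entries of grad f in Cartesian coordinates:
  ∂f/∂x = y*(2*x + 1)
  ∂f/∂y = x*(x + 1)
  ∂f/∂z = 0.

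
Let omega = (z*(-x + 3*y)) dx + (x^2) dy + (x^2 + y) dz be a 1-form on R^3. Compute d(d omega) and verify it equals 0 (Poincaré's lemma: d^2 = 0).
d(d omega) = 0

Step 1: d omega = sum_{i<j} (∂f_j/∂x_i - ∂f_i/∂x_j) dx_i ∧ dx_j:
  coeff of dx ∧ dy: 2*x - 3*z
  coeff of dx ∧ dz: 3*x - 3*y
  coeff of dy ∧ dz: 1
Step 2: Apply d again to each 2-form coefficient. The only possible 3-form in R^3 is dx ∧ dy ∧ dz, with coefficient
  ∂(coeff of dy∧dz)/∂x - ∂(coeff of dx∧dz)/∂y + ∂(coeff of dx∧dy)/∂z
  = ∂/∂x (1) - ∂/∂y (3*x - 3*y) + ∂/∂z (2*x - 3*z).
Each of these terms simplifies to sums of mixed partials that cancel in pairs. The result is 0 (by equality of mixed partials for smooth functions — Schwarz / Clairaut).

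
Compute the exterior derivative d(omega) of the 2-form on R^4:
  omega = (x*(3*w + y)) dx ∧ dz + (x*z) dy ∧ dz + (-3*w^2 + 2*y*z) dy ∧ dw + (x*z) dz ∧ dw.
d(omega) = (-x + z) dx ∧ dy ∧ dz + (3*x + z) dx ∧ dz ∧ dw + (-2*y) dy ∧ dz ∧ dw

For a 2-form omega = sum_{i<j} g_{ij} dx_i ∧ dx_j, the exterior derivative is
  d(omega) = sum_{i<j} d(g_{ij}) ∧ dx_i ∧ dx_j = sum_{i<j, k} (∂g_{ij}/∂x_k) dx_k ∧ dx_i ∧ dx_j.
Expand each term, using dx_k ∧ dx_i ∧ dx_j = sgn(permutation) dx_{(a)} ∧ dx_{(b)} ∧ dx_{(c)} with (a < b < c) sorted:
  d(x*(3*w + y)) includes (∂/∂y)(x*(3*w + y)) dy = (x) dy, which multiplied by dx ∧ dz gives (-x) dx ∧ dy ∧ dz
  d(x*(3*w + y)) includes (∂/∂w)(x*(3*w + y)) dw = (3*x) dw, which multiplied by dx ∧ dz gives (3*x) dx ∧ dz ∧ dw
  d(x*z) includes (∂/∂x)(x*z) dx = (z) dx, which multiplied by dy ∧ dz gives (z) dx ∧ dy ∧ dz
  d(-3*w^2 + 2*y*z) includes (∂/∂z)(-3*w^2 + 2*y*z) dz = (2*y) dz, which multiplied by dy ∧ dw gives (-2*y) dy ∧ dz ∧ dw
  d(x*z) includes (∂/∂x)(x*z) dx = (z) dx, which multiplied by dz ∧ dw gives (z) dx ∧ dz ∧ dw
Collecting like 3-forms: d(omega) = (-x + z) dx ∧ dy ∧ dz + (3*x + z) dx ∧ dz ∧ dw + (-2*y) dy ∧ dz ∧ dw.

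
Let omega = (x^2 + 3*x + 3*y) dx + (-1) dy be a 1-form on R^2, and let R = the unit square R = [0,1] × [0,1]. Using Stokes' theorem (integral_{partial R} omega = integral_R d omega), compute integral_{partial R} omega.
integral_(partial R) omega = -3

Stokes: integral_partial_R omega = integral_R d omega with d omega = (∂Q/∂x - ∂P/∂y) dx ∧ dy.
  ∂Q/∂x = 0
  ∂P/∂y = 3
  integrand = ∂Q/∂x - ∂P/∂y = -3.
Integrating over R: integral_0^1 integral_0^1 (-3) dx dy = -3.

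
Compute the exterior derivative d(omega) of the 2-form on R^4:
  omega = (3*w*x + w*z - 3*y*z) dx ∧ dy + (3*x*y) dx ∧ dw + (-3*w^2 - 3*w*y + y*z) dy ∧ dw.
d(omega) = (w - 3*y) dx ∧ dy ∧ dz + (z) dx ∧ dy ∧ dw + (-y) dy ∧ dz ∧ dw

For a 2-form omega = sum_{i<j} g_{ij} dx_i ∧ dx_j, the exterior derivative is
  d(omega) = sum_{i<j} d(g_{ij}) ∧ dx_i ∧ dx_j = sum_{i<j, k} (∂g_{ij}/∂x_k) dx_k ∧ dx_i ∧ dx_j.
Expand each term, using dx_k ∧ dx_i ∧ dx_j = sgn(permutation) dx_{(a)} ∧ dx_{(b)} ∧ dx_{(c)} with (a < b < c) sorted:
  d(3*w*x + w*z - 3*y*z) includes (∂/∂z)(3*w*x + w*z - 3*y*z) dz = (w - 3*y) dz, which multiplied by dx ∧ dy gives (w - 3*y) dx ∧ dy ∧ dz
  d(3*w*x + w*z - 3*y*z) includes (∂/∂w)(3*w*x + w*z - 3*y*z) dw = (3*x + z) dw, which multiplied by dx ∧ dy gives (3*x + z) dx ∧ dy ∧ dw
  d(3*x*y) includes (∂/∂y)(3*x*y) dy = (3*x) dy, which multiplied by dx ∧ dw gives (-3*x) dx ∧ dy ∧ dw
  d(-3*w^2 - 3*w*y + y*z) includes (∂/∂z)(-3*w^2 - 3*w*y + y*z) dz = (y) dz, which multiplied by dy ∧ dw gives (-y) dy ∧ dz ∧ dw
Collecting like 3-forms: d(omega) = (w - 3*y) dx ∧ dy ∧ dz + (z) dx ∧ dy ∧ dw + (-y) dy ∧ dz ∧ dw.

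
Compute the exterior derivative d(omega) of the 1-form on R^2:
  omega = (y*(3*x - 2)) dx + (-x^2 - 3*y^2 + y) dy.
d(omega) = (2 - 5*x) dx ∧ dy

For a 1-form omega = sum_i f_i dx_i, the exterior derivative is
  d(omega) = sum_{i < j} (∂f_j/∂x_i - ∂f_i/∂x_j) dx_i ∧ dx_j.
  coefficient of dx ∧ dy: ∂f_2/∂x - ∂f_1/∂y = ∂(-x^2 - 3*y^2 + y)/∂x - ∂(y*(3*x - 2))/∂y = 2 - 5*x
Assembling: d(omega) = (2 - 5*x) dx ∧ dy.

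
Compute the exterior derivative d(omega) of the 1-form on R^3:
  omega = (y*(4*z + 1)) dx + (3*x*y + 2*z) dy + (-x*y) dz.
d(omega) = (3*y - 4*z - 1) dx ∧ dy + (-5*y) dx ∧ dz + (-x - 2) dy ∧ dz

For a 1-form omega = sum_i f_i dx_i, the exterior derivative is
  d(omega) = sum_{i < j} (∂f_j/∂x_i - ∂f_i/∂x_j) dx_i ∧ dx_j.
  coefficient of dx ∧ dy: ∂f_2/∂x - ∂f_1/∂y = ∂(3*x*y + 2*z)/∂x - ∂(y*(4*z + 1))/∂y = 3*y - 4*z - 1
  coefficient of dx ∧ dz: ∂f_3/∂x - ∂f_1/∂z = ∂(-x*y)/∂x - ∂(y*(4*z + 1))/∂z = -5*y
  coefficient of dy ∧ dz: ∂f_3/∂y - ∂f_2/∂z = ∂(-x*y)/∂y - ∂(3*x*y + 2*z)/∂z = -x - 2
Assembling: d(omega) = (3*y - 4*z - 1) dx ∧ dy + (-5*y) dx ∧ dz + (-x - 2) dy ∧ dz.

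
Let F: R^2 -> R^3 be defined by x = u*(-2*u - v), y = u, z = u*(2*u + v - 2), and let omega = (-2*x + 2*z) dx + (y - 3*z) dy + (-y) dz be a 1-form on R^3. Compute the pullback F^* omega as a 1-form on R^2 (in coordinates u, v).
F^* omega = (u*(-32*u^2 - 24*u*v + 6*u - 4*v^2 + 9)) du + (u^2*(-8*u - 4*v + 3)) dv

Using F^*(f dg) = (f ∘ F) d(g ∘ F), substitute each coordinate x_i by F_i(u, v) in f_i, and replace dx_i by d F_i = (∂F_i/∂u) du + (∂F_i/∂v) dv.
  For the x component: f_1(F) = 4*u*(2*u + v - 1); d F_1 = (-4*u - v) du + (-u) dv
  For the y component: f_2(F) = u*(-6*u - 3*v + 7); d F_2 = (1) du + (0) dv
  For the z component: f_3(F) = -u; d F_3 = (4*u + v - 2) du + (u) dv
Combining and collecting du, dv coefficients:
  coeff of du: u*(-32*u^2 - 24*u*v + 6*u - 4*v^2 + 9)
  coeff of dv: u^2*(-8*u - 4*v + 3)
F^* omega = (u*(-32*u^2 - 24*u*v + 6*u - 4*v^2 + 9)) du + (u^2*(-8*u - 4*v + 3)) dv.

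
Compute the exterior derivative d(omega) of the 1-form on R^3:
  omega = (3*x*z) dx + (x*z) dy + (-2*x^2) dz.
d(omega) = (z) dx ∧ dy + (-7*x) dx ∧ dz + (-x) dy ∧ dz

For a 1-form omega = sum_i f_i dx_i, the exterior derivative is
  d(omega) = sum_{i < j} (∂f_j/∂x_i - ∂f_i/∂x_j) dx_i ∧ dx_j.
  coefficient of dx ∧ dy: ∂f_2/∂x - ∂f_1/∂y = ∂(x*z)/∂x - ∂(3*x*z)/∂y = z
  coefficient of dx ∧ dz: ∂f_3/∂x - ∂f_1/∂z = ∂(-2*x^2)/∂x - ∂(3*x*z)/∂z = -7*x
  coefficient of dy ∧ dz: ∂f_3/∂y - ∂f_2/∂z = ∂(-2*x^2)/∂y - ∂(x*z)/∂z = -x
Assembling: d(omega) = (z) dx ∧ dy + (-7*x) dx ∧ dz + (-x) dy ∧ dz.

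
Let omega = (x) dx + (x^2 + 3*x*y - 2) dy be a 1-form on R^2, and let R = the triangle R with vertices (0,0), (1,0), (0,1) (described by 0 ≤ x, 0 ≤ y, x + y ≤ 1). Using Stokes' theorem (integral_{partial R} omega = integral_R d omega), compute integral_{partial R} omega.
integral_(partial R) omega = 5/6

Stokes: integral_partial_R omega = integral_R d omega with d omega = (∂Q/∂x - ∂P/∂y) dx ∧ dy.
  ∂Q/∂x = 2*x + 3*y
  ∂P/∂y = 0
  integrand = ∂Q/∂x - ∂P/∂y = 2*x + 3*y.
Integrating over R: integral_0^1 integral_0^{1-x} (2*x + 3*y) dy dx = 5/6.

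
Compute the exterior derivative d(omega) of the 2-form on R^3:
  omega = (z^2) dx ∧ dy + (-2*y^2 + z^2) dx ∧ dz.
d(omega) = (4*y + 2*z) dx ∧ dy ∧ dz

For a 2-form omega = sum_{i<j} g_{ij} dx_i ∧ dx_j, the exterior derivative is
  d(omega) = sum_{i<j} d(g_{ij}) ∧ dx_i ∧ dx_j = sum_{i<j, k} (∂g_{ij}/∂x_k) dx_k ∧ dx_i ∧ dx_j.
Expand each term, using dx_k ∧ dx_i ∧ dx_j = sgn(permutation) dx_{(a)} ∧ dx_{(b)} ∧ dx_{(c)} with (a < b < c) sorted:
  d(z^2) includes (∂/∂z)(z^2) dz = (2*z) dz, which multiplied by dx ∧ dy gives (2*z) dx ∧ dy ∧ dz
  d(-2*y^2 + z^2) includes (∂/∂y)(-2*y^2 + z^2) dy = (-4*y) dy, which multiplied by dx ∧ dz gives (4*y) dx ∧ dy ∧ dz
Collecting like 3-forms: d(omega) = (4*y + 2*z) dx ∧ dy ∧ dz.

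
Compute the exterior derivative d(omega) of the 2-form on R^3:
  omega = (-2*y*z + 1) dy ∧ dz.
d(omega) = 0

For a 2-form omega = sum_{i<j} g_{ij} dx_i ∧ dx_j, the exterior derivative is
  d(omega) = sum_{i<j} d(g_{ij}) ∧ dx_i ∧ dx_j = sum_{i<j, k} (∂g_{ij}/∂x_k) dx_k ∧ dx_i ∧ dx_j.
Expand each term, using dx_k ∧ dx_i ∧ dx_j = sgn(permutation) dx_{(a)} ∧ dx_{(b)} ∧ dx_{(c)} with (a < b < c) sorted:

Collecting like 3-forms: d(omega) = 0.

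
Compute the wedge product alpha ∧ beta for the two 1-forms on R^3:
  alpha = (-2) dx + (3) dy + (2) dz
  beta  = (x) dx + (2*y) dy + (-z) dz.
alpha ∧ beta = (-3*x - 4*y) dx ∧ dy + (-2*x + 2*z) dx ∧ dz + (-4*y - 3*z) dy ∧ dz

Distribute the wedge, using dx_i ∧ dx_j = -dx_j ∧ dx_i and dx_i ∧ dx_i = 0. For each pair (i, j) with i < j, the coefficient of dx_i ∧ dx_j in alpha ∧ beta is (alpha_i * beta_j - alpha_j * beta_i). Collecting: alpha ∧ beta = (-3*x - 4*y) dx ∧ dy + (-2*x + 2*z) dx ∧ dz + (-4*y - 3*z) dy ∧ dz.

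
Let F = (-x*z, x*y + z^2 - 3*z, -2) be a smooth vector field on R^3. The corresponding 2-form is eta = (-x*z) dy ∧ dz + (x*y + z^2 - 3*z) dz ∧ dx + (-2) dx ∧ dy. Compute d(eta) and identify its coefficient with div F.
d(eta) = (x - z) dx ∧ dy ∧ dz; div F = x - z

For a 2-form in R^3 of the form above, applying d gives a 3-form with coefficient ∂P/∂x + ∂Q/∂y + ∂R/∂z:
  ∂P/∂x = -z
  ∂Q/∂y = x
  ∂R/∂z = 0
Sum = x - z, which is exactly div F.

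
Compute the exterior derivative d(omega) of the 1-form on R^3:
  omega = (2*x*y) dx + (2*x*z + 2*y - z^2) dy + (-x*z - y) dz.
d(omega) = (-2*x + 2*z) dx ∧ dy + (-z) dx ∧ dz + (-2*x + 2*z - 1) dy ∧ dz

For a 1-form omega = sum_i f_i dx_i, the exterior derivative is
  d(omega) = sum_{i < j} (∂f_j/∂x_i - ∂f_i/∂x_j) dx_i ∧ dx_j.
  coefficient of dx ∧ dy: ∂f_2/∂x - ∂f_1/∂y = ∂(2*x*z + 2*y - z^2)/∂x - ∂(2*x*y)/∂y = -2*x + 2*z
  coefficient of dx ∧ dz: ∂f_3/∂x - ∂f_1/∂z = ∂(-x*z - y)/∂x - ∂(2*x*y)/∂z = -z
  coefficient of dy ∧ dz: ∂f_3/∂y - ∂f_2/∂z = ∂(-x*z - y)/∂y - ∂(2*x*z + 2*y - z^2)/∂z = -2*x + 2*z - 1
Assembling: d(omega) = (-2*x + 2*z) dx ∧ dy + (-z) dx ∧ dz + (-2*x + 2*z - 1) dy ∧ dz.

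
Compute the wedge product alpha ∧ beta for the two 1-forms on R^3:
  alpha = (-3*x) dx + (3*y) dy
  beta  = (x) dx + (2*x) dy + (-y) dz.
alpha ∧ beta = (-3*x*(2*x + y)) dx ∧ dy + (3*x*y) dx ∧ dz + (-3*y^2) dy ∧ dz

Distribute the wedge, using dx_i ∧ dx_j = -dx_j ∧ dx_i and dx_i ∧ dx_i = 0. For each pair (i, j) with i < j, the coefficient of dx_i ∧ dx_j in alpha ∧ beta is (alpha_i * beta_j - alpha_j * beta_i). Collecting: alpha ∧ beta = (-3*x*(2*x + y)) dx ∧ dy + (3*x*y) dx ∧ dz + (-3*y^2) dy ∧ dz.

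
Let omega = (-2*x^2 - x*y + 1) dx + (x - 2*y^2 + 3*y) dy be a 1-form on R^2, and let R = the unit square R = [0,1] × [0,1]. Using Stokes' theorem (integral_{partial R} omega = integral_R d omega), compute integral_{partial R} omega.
integral_(partial R) omega = 3/2

Stokes: integral_partial_R omega = integral_R d omega with d omega = (∂Q/∂x - ∂P/∂y) dx ∧ dy.
  ∂Q/∂x = 1
  ∂P/∂y = -x
  integrand = ∂Q/∂x - ∂P/∂y = x + 1.
Integrating over R: integral_0^1 integral_0^1 (x + 1) dx dy = 3/2.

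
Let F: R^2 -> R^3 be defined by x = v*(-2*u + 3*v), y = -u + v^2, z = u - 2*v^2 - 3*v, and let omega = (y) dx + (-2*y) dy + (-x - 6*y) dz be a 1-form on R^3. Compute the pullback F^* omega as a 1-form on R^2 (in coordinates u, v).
F^* omega = (4*u*v + 4*u - 2*v^3 - 7*v^2) du + (2*u^2 - 10*u*v^2 - 32*u*v - 18*u + 38*v^3 + 27*v^2) dv

Using F^*(f dg) = (f ∘ F) d(g ∘ F), substitute each coordinate x_i by F_i(u, v) in f_i, and replace dx_i by d F_i = (∂F_i/∂u) du + (∂F_i/∂v) dv.
  For the x component: f_1(F) = -u + v^2; d F_1 = (-2*v) du + (-2*u + 6*v) dv
  For the y component: f_2(F) = 2*u - 2*v^2; d F_2 = (-1) du + (2*v) dv
  For the z component: f_3(F) = 2*u*v + 6*u - 9*v^2; d F_3 = (1) du + (-4*v - 3) dv
Combining and collecting du, dv coefficients:
  coeff of du: 4*u*v + 4*u - 2*v^3 - 7*v^2
  coeff of dv: 2*u^2 - 10*u*v^2 - 32*u*v - 18*u + 38*v^3 + 27*v^2
F^* omega = (4*u*v + 4*u - 2*v^3 - 7*v^2) du + (2*u^2 - 10*u*v^2 - 32*u*v - 18*u + 38*v^3 + 27*v^2) dv.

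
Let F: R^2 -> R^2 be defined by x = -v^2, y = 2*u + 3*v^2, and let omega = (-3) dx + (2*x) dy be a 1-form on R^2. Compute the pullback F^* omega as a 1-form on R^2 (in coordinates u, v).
F^* omega = (-4*v^2) du + (-12*v^3 + 6*v) dv

Using F^*(f dg) = (f ∘ F) d(g ∘ F), substitute each coordinate x_i by F_i(u, v) in f_i, and replace dx_i by d F_i = (∂F_i/∂u) du + (∂F_i/∂v) dv.
  For the x component: f_1(F) = -3; d F_1 = (0) du + (-2*v) dv
  For the y component: f_2(F) = -2*v^2; d F_2 = (2) du + (6*v) dv
Combining and collecting du, dv coefficients:
  coeff of du: -4*v^2
  coeff of dv: -12*v^3 + 6*v
F^* omega = (-4*v^2) du + (-12*v^3 + 6*v) dv.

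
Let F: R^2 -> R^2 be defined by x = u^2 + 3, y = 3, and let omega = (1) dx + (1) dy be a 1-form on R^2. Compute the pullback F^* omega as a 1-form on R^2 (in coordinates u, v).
F^* omega = (2*u) du

Using F^*(f dg) = (f ∘ F) d(g ∘ F), substitute each coordinate x_i by F_i(u, v) in f_i, and replace dx_i by d F_i = (∂F_i/∂u) du + (∂F_i/∂v) dv.
  For the x component: f_1(F) = 1; d F_1 = (2*u) du + (0) dv
  For the y component: f_2(F) = 1; d F_2 = (0) du + (0) dv
Combining and collecting du, dv coefficients:
  coeff of du: 2*u
  coeff of dv: 0
F^* omega = (2*u) du.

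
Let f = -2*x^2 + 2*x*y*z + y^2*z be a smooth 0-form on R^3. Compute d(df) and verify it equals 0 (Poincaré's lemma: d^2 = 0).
d(df) = 0

Step 1: df = sum_i (∂f/∂x_i) dx_i = (-4*x + 2*y*z) dx + (2*z*(x + y)) dy + (y*(2*x + y)) dz.
Step 2: Apply d again. Using the 1-form formula, the coefficient of dx ∧ dy in d(df) is ∂^2 f/∂x ∂y - ∂^2 f/∂y ∂x = (2*z) - (2*z) = 0 (equality of mixed partials for smooth f).
Similarly for dx ∧ dz and dy ∧ dz — all coefficients vanish. So d(df) = 0.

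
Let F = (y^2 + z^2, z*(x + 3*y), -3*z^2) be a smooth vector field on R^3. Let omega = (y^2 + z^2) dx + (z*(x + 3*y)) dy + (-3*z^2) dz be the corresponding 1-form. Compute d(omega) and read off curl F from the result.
d(omega) = (-x - 3*y) dy ∧ dz + (2*z) dz ∧ dx + (-2*y + z) dx ∧ dy; curl F = (-x - 3*y, 2*z, -2*y + z)

d omega = sum_{i<j} (∂f_j/∂x_i - ∂f_i/∂x_j) dx_i ∧ dx_j. Under the identification (dy ∧ dz, dz ∧ dx, dx ∧ dy) ↔ (e_x, e_y, e_z), the coefficients are exactly the components of curl F. Compute:
  ∂R/∂y - ∂Q/∂z = (0) - (x + 3*y) = -x - 3*y
  ∂P/∂z - ∂R/∂x = (2*z) - (0) = 2*z
  ∂Q/∂x - ∂P/∂y = (z) - (2*y) = -2*y + z.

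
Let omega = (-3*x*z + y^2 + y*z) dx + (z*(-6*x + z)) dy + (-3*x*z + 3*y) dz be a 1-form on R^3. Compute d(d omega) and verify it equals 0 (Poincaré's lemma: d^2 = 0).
d(d omega) = 0

Step 1: d omega = sum_{i<j} (∂f_j/∂x_i - ∂f_i/∂x_j) dx_i ∧ dx_j:
  coeff of dx ∧ dy: -2*y - 7*z
  coeff of dx ∧ dz: 3*x - y - 3*z
  coeff of dy ∧ dz: 6*x - 2*z + 3
Step 2: Apply d again to each 2-form coefficient. The only possible 3-form in R^3 is dx ∧ dy ∧ dz, with coefficient
  ∂(coeff of dy∧dz)/∂x - ∂(coeff of dx∧dz)/∂y + ∂(coeff of dx∧dy)/∂z
  = ∂/∂x (6*x - 2*z + 3) - ∂/∂y (3*x - y - 3*z) + ∂/∂z (-2*y - 7*z).
Each of these terms simplifies to sums of mixed partials that cancel in pairs. The result is 0 (by equality of mixed partials for smooth functions — Schwarz / Clairaut).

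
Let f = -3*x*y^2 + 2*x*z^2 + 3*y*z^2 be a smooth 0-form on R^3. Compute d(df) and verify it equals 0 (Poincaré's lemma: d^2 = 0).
d(df) = 0

Step 1: df = sum_i (∂f/∂x_i) dx_i = (-3*y^2 + 2*z^2) dx + (-6*x*y + 3*z^2) dy + (2*z*(2*x + 3*y)) dz.
Step 2: Apply d again. Using the 1-form formula, the coefficient of dx ∧ dy in d(df) is ∂^2 f/∂x ∂y - ∂^2 f/∂y ∂x = (-6*y) - (-6*y) = 0 (equality of mixed partials for smooth f).
Similarly for dx ∧ dz and dy ∧ dz — all coefficients vanish. So d(df) = 0.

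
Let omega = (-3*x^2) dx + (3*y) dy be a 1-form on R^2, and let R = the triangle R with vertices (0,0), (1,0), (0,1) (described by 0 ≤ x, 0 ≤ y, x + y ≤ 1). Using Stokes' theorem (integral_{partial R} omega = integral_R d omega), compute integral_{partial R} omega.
integral_(partial R) omega = 0

Stokes: integral_partial_R omega = integral_R d omega with d omega = (∂Q/∂x - ∂P/∂y) dx ∧ dy.
  ∂Q/∂x = 0
  ∂P/∂y = 0
  integrand = ∂Q/∂x - ∂P/∂y = 0.
Integrating over R: integral_0^1 integral_0^{1-x} (0) dy dx = 0.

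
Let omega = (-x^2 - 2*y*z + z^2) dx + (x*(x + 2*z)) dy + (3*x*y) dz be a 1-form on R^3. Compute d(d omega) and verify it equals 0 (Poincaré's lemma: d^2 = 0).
d(d omega) = 0

Step 1: d omega = sum_{i<j} (∂f_j/∂x_i - ∂f_i/∂x_j) dx_i ∧ dx_j:
  coeff of dx ∧ dy: 2*x + 4*z
  coeff of dx ∧ dz: 5*y - 2*z
  coeff of dy ∧ dz: x
Step 2: Apply d again to each 2-form coefficient. The only possible 3-form in R^3 is dx ∧ dy ∧ dz, with coefficient
  ∂(coeff of dy∧dz)/∂x - ∂(coeff of dx∧dz)/∂y + ∂(coeff of dx∧dy)/∂z
  = ∂/∂x (x) - ∂/∂y (5*y - 2*z) + ∂/∂z (2*x + 4*z).
Each of these terms simplifies to sums of mixed partials that cancel in pairs. The result is 0 (by equality of mixed partials for smooth functions — Schwarz / Clairaut).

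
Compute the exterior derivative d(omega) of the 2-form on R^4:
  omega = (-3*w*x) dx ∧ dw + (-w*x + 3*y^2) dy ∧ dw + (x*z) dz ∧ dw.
d(omega) = (-w) dx ∧ dy ∧ dw + (z) dx ∧ dz ∧ dw

For a 2-form omega = sum_{i<j} g_{ij} dx_i ∧ dx_j, the exterior derivative is
  d(omega) = sum_{i<j} d(g_{ij}) ∧ dx_i ∧ dx_j = sum_{i<j, k} (∂g_{ij}/∂x_k) dx_k ∧ dx_i ∧ dx_j.
Expand each term, using dx_k ∧ dx_i ∧ dx_j = sgn(permutation) dx_{(a)} ∧ dx_{(b)} ∧ dx_{(c)} with (a < b < c) sorted:
  d(-w*x + 3*y^2) includes (∂/∂x)(-w*x + 3*y^2) dx = (-w) dx, which multiplied by dy ∧ dw gives (-w) dx ∧ dy ∧ dw
  d(x*z) includes (∂/∂x)(x*z) dx = (z) dx, which multiplied by dz ∧ dw gives (z) dx ∧ dz ∧ dw
Collecting like 3-forms: d(omega) = (-w) dx ∧ dy ∧ dw + (z) dx ∧ dz ∧ dw.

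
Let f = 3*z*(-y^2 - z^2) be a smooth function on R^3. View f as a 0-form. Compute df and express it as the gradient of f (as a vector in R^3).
df = (0) dx + (-6*y*z) dy + (-3*y^2 - 9*z^2) dz; grad f = (0, -6*y*z, -3*y^2 - 9*z^2)

For a 0-form f, d f = (∂f/∂x) dx + (∂f/∂y) dy + (∂f/∂z) dz. The components of the vector representation are exactly the entries of grad f in Cartesian coordinates:
  ∂f/∂x = 0
  ∂f/∂y = -6*y*z
  ∂f/∂z = -3*y^2 - 9*z^2.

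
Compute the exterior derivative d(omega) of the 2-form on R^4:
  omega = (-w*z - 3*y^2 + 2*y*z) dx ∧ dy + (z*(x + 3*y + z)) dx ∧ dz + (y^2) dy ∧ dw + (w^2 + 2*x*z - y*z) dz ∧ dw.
d(omega) = (-w + 2*y - 3*z) dx ∧ dy ∧ dz + (-z) dx ∧ dy ∧ dw + (2*z) dx ∧ dz ∧ dw + (-z) dy ∧ dz ∧ dw

For a 2-form omega = sum_{i<j} g_{ij} dx_i ∧ dx_j, the exterior derivative is
  d(omega) = sum_{i<j} d(g_{ij}) ∧ dx_i ∧ dx_j = sum_{i<j, k} (∂g_{ij}/∂x_k) dx_k ∧ dx_i ∧ dx_j.
Expand each term, using dx_k ∧ dx_i ∧ dx_j = sgn(permutation) dx_{(a)} ∧ dx_{(b)} ∧ dx_{(c)} with (a < b < c) sorted:
  d(-w*z - 3*y^2 + 2*y*z) includes (∂/∂z)(-w*z - 3*y^2 + 2*y*z) dz = (-w + 2*y) dz, which multiplied by dx ∧ dy gives (-w + 2*y) dx ∧ dy ∧ dz
  d(-w*z - 3*y^2 + 2*y*z) includes (∂/∂w)(-w*z - 3*y^2 + 2*y*z) dw = (-z) dw, which multiplied by dx ∧ dy gives (-z) dx ∧ dy ∧ dw
  d(z*(x + 3*y + z)) includes (∂/∂y)(z*(x + 3*y + z)) dy = (3*z) dy, which multiplied by dx ∧ dz gives (-3*z) dx ∧ dy ∧ dz
  d(w^2 + 2*x*z - y*z) includes (∂/∂x)(w^2 + 2*x*z - y*z) dx = (2*z) dx, which multiplied by dz ∧ dw gives (2*z) dx ∧ dz ∧ dw
  d(w^2 + 2*x*z - y*z) includes (∂/∂y)(w^2 + 2*x*z - y*z) dy = (-z) dy, which multiplied by dz ∧ dw gives (-z) dy ∧ dz ∧ dw
Collecting like 3-forms: d(omega) = (-w + 2*y - 3*z) dx ∧ dy ∧ dz + (-z) dx ∧ dy ∧ dw + (2*z) dx ∧ dz ∧ dw + (-z) dy ∧ dz ∧ dw.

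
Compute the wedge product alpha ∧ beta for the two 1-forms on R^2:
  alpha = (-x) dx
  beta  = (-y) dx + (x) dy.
alpha ∧ beta = (-x^2) dx ∧ dy

Distribute the wedge, using dx_i ∧ dx_j = -dx_j ∧ dx_i and dx_i ∧ dx_i = 0. For each pair (i, j) with i < j, the coefficient of dx_i ∧ dx_j in alpha ∧ beta is (alpha_i * beta_j - alpha_j * beta_i). Collecting: alpha ∧ beta = (-x^2) dx ∧ dy.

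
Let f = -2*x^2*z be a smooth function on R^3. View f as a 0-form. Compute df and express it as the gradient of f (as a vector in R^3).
df = (-4*x*z) dx + (0) dy + (-2*x^2) dz; grad f = (-4*x*z, 0, -2*x^2)

For a 0-form f, d f = (∂f/∂x) dx + (∂f/∂y) dy + (∂f/∂z) dz. The components of the vector representation are exactly the entries of grad f in Cartesian coordinates:
  ∂f/∂x = -4*x*z
  ∂f/∂y = 0
  ∂f/∂z = -2*x^2.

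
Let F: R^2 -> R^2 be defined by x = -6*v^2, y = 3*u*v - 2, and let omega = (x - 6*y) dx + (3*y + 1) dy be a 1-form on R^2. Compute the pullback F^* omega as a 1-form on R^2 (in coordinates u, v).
F^* omega = (3*v*(9*u*v - 5)) du + (27*u^2*v + 216*u*v^2 - 15*u + 72*v^3 - 144*v) dv

Using F^*(f dg) = (f ∘ F) d(g ∘ F), substitute each coordinate x_i by F_i(u, v) in f_i, and replace dx_i by d F_i = (∂F_i/∂u) du + (∂F_i/∂v) dv.
  For the x component: f_1(F) = -18*u*v - 6*v^2 + 12; d F_1 = (0) du + (-12*v) dv
  For the y component: f_2(F) = 9*u*v - 5; d F_2 = (3*v) du + (3*u) dv
Combining and collecting du, dv coefficients:
  coeff of du: 3*v*(9*u*v - 5)
  coeff of dv: 27*u^2*v + 216*u*v^2 - 15*u + 72*v^3 - 144*v
F^* omega = (3*v*(9*u*v - 5)) du + (27*u^2*v + 216*u*v^2 - 15*u + 72*v^3 - 144*v) dv.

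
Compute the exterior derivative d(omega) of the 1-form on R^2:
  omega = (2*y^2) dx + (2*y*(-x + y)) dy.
d(omega) = (-6*y) dx ∧ dy

For a 1-form omega = sum_i f_i dx_i, the exterior derivative is
  d(omega) = sum_{i < j} (∂f_j/∂x_i - ∂f_i/∂x_j) dx_i ∧ dx_j.
  coefficient of dx ∧ dy: ∂f_2/∂x - ∂f_1/∂y = ∂(2*y*(-x + y))/∂x - ∂(2*y^2)/∂y = -6*y
Assembling: d(omega) = (-6*y) dx ∧ dy.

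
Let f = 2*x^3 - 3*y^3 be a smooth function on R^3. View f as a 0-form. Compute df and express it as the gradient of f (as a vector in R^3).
df = (6*x^2) dx + (-9*y^2) dy + (0) dz; grad f = (6*x^2, -9*y^2, 0)

For a 0-form f, d f = (∂f/∂x) dx + (∂f/∂y) dy + (∂f/∂z) dz. The components of the vector representation are exactly the entries of grad f in Cartesian coordinates:
  ∂f/∂x = 6*x^2
  ∂f/∂y = -9*y^2
  ∂f/∂z = 0.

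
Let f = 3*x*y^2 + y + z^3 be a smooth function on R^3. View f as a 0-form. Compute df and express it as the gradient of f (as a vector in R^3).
df = (3*y^2) dx + (6*x*y + 1) dy + (3*z^2) dz; grad f = (3*y^2, 6*x*y + 1, 3*z^2)

For a 0-form f, d f = (∂f/∂x) dx + (∂f/∂y) dy + (∂f/∂z) dz. The components of the vector representation are exactly the entries of grad f in Cartesian coordinates:
  ∂f/∂x = 3*y^2
  ∂f/∂y = 6*x*y + 1
  ∂f/∂z = 3*z^2.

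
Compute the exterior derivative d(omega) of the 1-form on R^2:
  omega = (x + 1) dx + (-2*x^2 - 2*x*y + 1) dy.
d(omega) = (-4*x - 2*y) dx ∧ dy

For a 1-form omega = sum_i f_i dx_i, the exterior derivative is
  d(omega) = sum_{i < j} (∂f_j/∂x_i - ∂f_i/∂x_j) dx_i ∧ dx_j.
  coefficient of dx ∧ dy: ∂f_2/∂x - ∂f_1/∂y = ∂(-2*x^2 - 2*x*y + 1)/∂x - ∂(x + 1)/∂y = -4*x - 2*y
Assembling: d(omega) = (-4*x - 2*y) dx ∧ dy.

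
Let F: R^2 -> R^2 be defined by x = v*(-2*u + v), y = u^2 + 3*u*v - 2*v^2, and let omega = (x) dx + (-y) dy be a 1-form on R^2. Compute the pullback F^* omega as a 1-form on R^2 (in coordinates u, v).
F^* omega = (-2*u^3 - 9*u^2*v - u*v^2 + 4*v^3) du + (-3*u^3 - u^2*v + 12*u*v^2 - 6*v^3) dv

Using F^*(f dg) = (f ∘ F) d(g ∘ F), substitute each coordinate x_i by F_i(u, v) in f_i, and replace dx_i by d F_i = (∂F_i/∂u) du + (∂F_i/∂v) dv.
  For the x component: f_1(F) = v*(-2*u + v); d F_1 = (-2*v) du + (-2*u + 2*v) dv
  For the y component: f_2(F) = -u^2 - 3*u*v + 2*v^2; d F_2 = (2*u + 3*v) du + (3*u - 4*v) dv
Combining and collecting du, dv coefficients:
  coeff of du: -2*u^3 - 9*u^2*v - u*v^2 + 4*v^3
  coeff of dv: -3*u^3 - u^2*v + 12*u*v^2 - 6*v^3
F^* omega = (-2*u^3 - 9*u^2*v - u*v^2 + 4*v^3) du + (-3*u^3 - u^2*v + 12*u*v^2 - 6*v^3) dv.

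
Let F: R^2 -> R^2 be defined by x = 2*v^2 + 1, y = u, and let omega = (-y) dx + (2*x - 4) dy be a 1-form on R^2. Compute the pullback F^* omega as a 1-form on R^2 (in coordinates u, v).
F^* omega = (4*v^2 - 2) du + (-4*u*v) dv

Using F^*(f dg) = (f ∘ F) d(g ∘ F), substitute each coordinate x_i by F_i(u, v) in f_i, and replace dx_i by d F_i = (∂F_i/∂u) du + (∂F_i/∂v) dv.
  For the x component: f_1(F) = -u; d F_1 = (0) du + (4*v) dv
  For the y component: f_2(F) = 4*v^2 - 2; d F_2 = (1) du + (0) dv
Combining and collecting du, dv coefficients:
  coeff of du: 4*v^2 - 2
  coeff of dv: -4*u*v
F^* omega = (4*v^2 - 2) du + (-4*u*v) dv.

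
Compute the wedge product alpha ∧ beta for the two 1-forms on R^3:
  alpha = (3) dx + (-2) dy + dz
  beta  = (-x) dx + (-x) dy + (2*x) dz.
alpha ∧ beta = (-5*x) dx ∧ dy + (7*x) dx ∧ dz + (-3*x) dy ∧ dz

Distribute the wedge, using dx_i ∧ dx_j = -dx_j ∧ dx_i and dx_i ∧ dx_i = 0. For each pair (i, j) with i < j, the coefficient of dx_i ∧ dx_j in alpha ∧ beta is (alpha_i * beta_j - alpha_j * beta_i). Collecting: alpha ∧ beta = (-5*x) dx ∧ dy + (7*x) dx ∧ dz + (-3*x) dy ∧ dz.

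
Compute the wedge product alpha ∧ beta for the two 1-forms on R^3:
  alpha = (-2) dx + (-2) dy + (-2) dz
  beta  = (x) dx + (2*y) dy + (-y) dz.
alpha ∧ beta = (2*x - 4*y) dx ∧ dy + (2*x + 2*y) dx ∧ dz + (6*y) dy ∧ dz

Distribute the wedge, using dx_i ∧ dx_j = -dx_j ∧ dx_i and dx_i ∧ dx_i = 0. For each pair (i, j) with i < j, the coefficient of dx_i ∧ dx_j in alpha ∧ beta is (alpha_i * beta_j - alpha_j * beta_i). Collecting: alpha ∧ beta = (2*x - 4*y) dx ∧ dy + (2*x + 2*y) dx ∧ dz + (6*y) dy ∧ dz.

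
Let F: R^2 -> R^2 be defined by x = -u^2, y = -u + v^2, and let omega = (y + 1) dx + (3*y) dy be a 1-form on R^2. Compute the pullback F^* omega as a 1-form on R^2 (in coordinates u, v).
F^* omega = (2*u^2 - 2*u*v^2 + u - 3*v^2) du + (6*v*(-u + v^2)) dv

Using F^*(f dg) = (f ∘ F) d(g ∘ F), substitute each coordinate x_i by F_i(u, v) in f_i, and replace dx_i by d F_i = (∂F_i/∂u) du + (∂F_i/∂v) dv.
  For the x component: f_1(F) = -u + v^2 + 1; d F_1 = (-2*u) du + (0) dv
  For the y component: f_2(F) = -3*u + 3*v^2; d F_2 = (-1) du + (2*v) dv
Combining and collecting du, dv coefficients:
  coeff of du: 2*u^2 - 2*u*v^2 + u - 3*v^2
  coeff of dv: 6*v*(-u + v^2)
F^* omega = (2*u^2 - 2*u*v^2 + u - 3*v^2) du + (6*v*(-u + v^2)) dv.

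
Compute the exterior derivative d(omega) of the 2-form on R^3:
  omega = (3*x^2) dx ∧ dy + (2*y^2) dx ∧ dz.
d(omega) = (-4*y) dx ∧ dy ∧ dz

For a 2-form omega = sum_{i<j} g_{ij} dx_i ∧ dx_j, the exterior derivative is
  d(omega) = sum_{i<j} d(g_{ij}) ∧ dx_i ∧ dx_j = sum_{i<j, k} (∂g_{ij}/∂x_k) dx_k ∧ dx_i ∧ dx_j.
Expand each term, using dx_k ∧ dx_i ∧ dx_j = sgn(permutation) dx_{(a)} ∧ dx_{(b)} ∧ dx_{(c)} with (a < b < c) sorted:
  d(2*y^2) includes (∂/∂y)(2*y^2) dy = (4*y) dy, which multiplied by dx ∧ dz gives (-4*y) dx ∧ dy ∧ dz
Collecting like 3-forms: d(omega) = (-4*y) dx ∧ dy ∧ dz.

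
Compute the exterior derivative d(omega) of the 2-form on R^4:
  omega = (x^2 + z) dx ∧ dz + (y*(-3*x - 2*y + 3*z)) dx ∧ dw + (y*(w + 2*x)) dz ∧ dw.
d(omega) = (3*x + 4*y - 3*z) dx ∧ dy ∧ dw + (-y) dx ∧ dz ∧ dw + (w + 2*x) dy ∧ dz ∧ dw

For a 2-form omega = sum_{i<j} g_{ij} dx_i ∧ dx_j, the exterior derivative is
  d(omega) = sum_{i<j} d(g_{ij}) ∧ dx_i ∧ dx_j = sum_{i<j, k} (∂g_{ij}/∂x_k) dx_k ∧ dx_i ∧ dx_j.
Expand each term, using dx_k ∧ dx_i ∧ dx_j = sgn(permutation) dx_{(a)} ∧ dx_{(b)} ∧ dx_{(c)} with (a < b < c) sorted:
  d(y*(-3*x - 2*y + 3*z)) includes (∂/∂y)(y*(-3*x - 2*y + 3*z)) dy = (-3*x - 4*y + 3*z) dy, which multiplied by dx ∧ dw gives (3*x + 4*y - 3*z) dx ∧ dy ∧ dw
  d(y*(-3*x - 2*y + 3*z)) includes (∂/∂z)(y*(-3*x - 2*y + 3*z)) dz = (3*y) dz, which multiplied by dx ∧ dw gives (-3*y) dx ∧ dz ∧ dw
  d(y*(w + 2*x)) includes (∂/∂x)(y*(w + 2*x)) dx = (2*y) dx, which multiplied by dz ∧ dw gives (2*y) dx ∧ dz ∧ dw
  d(y*(w + 2*x)) includes (∂/∂y)(y*(w + 2*x)) dy = (w + 2*x) dy, which multiplied by dz ∧ dw gives (w + 2*x) dy ∧ dz ∧ dw
Collecting like 3-forms: d(omega) = (3*x + 4*y - 3*z) dx ∧ dy ∧ dw + (-y) dx ∧ dz ∧ dw + (w + 2*x) dy ∧ dz ∧ dw.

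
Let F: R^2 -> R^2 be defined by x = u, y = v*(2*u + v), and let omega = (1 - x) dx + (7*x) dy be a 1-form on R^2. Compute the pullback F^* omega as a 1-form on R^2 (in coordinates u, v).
F^* omega = (14*u*v - u + 1) du + (14*u*(u + v)) dv

Using F^*(f dg) = (f ∘ F) d(g ∘ F), substitute each coordinate x_i by F_i(u, v) in f_i, and replace dx_i by d F_i = (∂F_i/∂u) du + (∂F_i/∂v) dv.
  For the x component: f_1(F) = 1 - u; d F_1 = (1) du + (0) dv
  For the y component: f_2(F) = 7*u; d F_2 = (2*v) du + (2*u + 2*v) dv
Combining and collecting du, dv coefficients:
  coeff of du: 14*u*v - u + 1
  coeff of dv: 14*u*(u + v)
F^* omega = (14*u*v - u + 1) du + (14*u*(u + v)) dv.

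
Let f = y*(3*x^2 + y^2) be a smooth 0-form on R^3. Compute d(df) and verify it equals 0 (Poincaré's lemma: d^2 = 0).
d(df) = 0

Step 1: df = sum_i (∂f/∂x_i) dx_i = (6*x*y) dx + (3*x^2 + 3*y^2) dy + (0) dz.
Step 2: Apply d again. Using the 1-form formula, the coefficient of dx ∧ dy in d(df) is ∂^2 f/∂x ∂y - ∂^2 f/∂y ∂x = (6*x) - (6*x) = 0 (equality of mixed partials for smooth f).
Similarly for dx ∧ dz and dy ∧ dz — all coefficients vanish. So d(df) = 0.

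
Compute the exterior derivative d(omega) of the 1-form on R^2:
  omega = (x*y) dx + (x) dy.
d(omega) = (1 - x) dx ∧ dy

For a 1-form omega = sum_i f_i dx_i, the exterior derivative is
  d(omega) = sum_{i < j} (∂f_j/∂x_i - ∂f_i/∂x_j) dx_i ∧ dx_j.
  coefficient of dx ∧ dy: ∂f_2/∂x - ∂f_1/∂y = ∂(x)/∂x - ∂(x*y)/∂y = 1 - x
Assembling: d(omega) = (1 - x) dx ∧ dy.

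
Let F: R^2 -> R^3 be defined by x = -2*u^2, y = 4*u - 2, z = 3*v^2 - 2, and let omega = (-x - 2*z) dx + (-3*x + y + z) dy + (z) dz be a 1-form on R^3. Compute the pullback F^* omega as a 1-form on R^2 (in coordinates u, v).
F^* omega = (-8*u^3 + 24*u^2 + 24*u*v^2 + 12*v^2 - 16) du + (18*v^3 - 12*v) dv

Using F^*(f dg) = (f ∘ F) d(g ∘ F), substitute each coordinate x_i by F_i(u, v) in f_i, and replace dx_i by d F_i = (∂F_i/∂u) du + (∂F_i/∂v) dv.
  For the x component: f_1(F) = 2*u^2 - 6*v^2 + 4; d F_1 = (-4*u) du + (0) dv
  For the y component: f_2(F) = 6*u^2 + 4*u + 3*v^2 - 4; d F_2 = (4) du + (0) dv
  For the z component: f_3(F) = 3*v^2 - 2; d F_3 = (0) du + (6*v) dv
Combining and collecting du, dv coefficients:
  coeff of du: -8*u^3 + 24*u^2 + 24*u*v^2 + 12*v^2 - 16
  coeff of dv: 18*v^3 - 12*v
F^* omega = (-8*u^3 + 24*u^2 + 24*u*v^2 + 12*v^2 - 16) du + (18*v^3 - 12*v) dv.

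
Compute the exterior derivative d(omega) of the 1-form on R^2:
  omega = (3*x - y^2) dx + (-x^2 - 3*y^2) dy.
d(omega) = (-2*x + 2*y) dx ∧ dy

For a 1-form omega = sum_i f_i dx_i, the exterior derivative is
  d(omega) = sum_{i < j} (∂f_j/∂x_i - ∂f_i/∂x_j) dx_i ∧ dx_j.
  coefficient of dx ∧ dy: ∂f_2/∂x - ∂f_1/∂y = ∂(-x^2 - 3*y^2)/∂x - ∂(3*x - y^2)/∂y = -2*x + 2*y
Assembling: d(omega) = (-2*x + 2*y) dx ∧ dy.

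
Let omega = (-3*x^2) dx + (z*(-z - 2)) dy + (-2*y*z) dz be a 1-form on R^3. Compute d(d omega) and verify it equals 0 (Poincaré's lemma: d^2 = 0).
d(d omega) = 0

Step 1: d omega = sum_{i<j} (∂f_j/∂x_i - ∂f_i/∂x_j) dx_i ∧ dx_j:
  coeff of dx ∧ dy: 0
  coeff of dx ∧ dz: 0
  coeff of dy ∧ dz: 2
Step 2: Apply d again to each 2-form coefficient. The only possible 3-form in R^3 is dx ∧ dy ∧ dz, with coefficient
  ∂(coeff of dy∧dz)/∂x - ∂(coeff of dx∧dz)/∂y + ∂(coeff of dx∧dy)/∂z
  = ∂/∂x (2) - ∂/∂y (0) + ∂/∂z (0).
Each of these terms simplifies to sums of mixed partials that cancel in pairs. The result is 0 (by equality of mixed partials for smooth functions — Schwarz / Clairaut).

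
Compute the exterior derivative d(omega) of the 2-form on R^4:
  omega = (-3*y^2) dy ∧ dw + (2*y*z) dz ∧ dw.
d(omega) = (2*z) dy ∧ dz ∧ dw

For a 2-form omega = sum_{i<j} g_{ij} dx_i ∧ dx_j, the exterior derivative is
  d(omega) = sum_{i<j} d(g_{ij}) ∧ dx_i ∧ dx_j = sum_{i<j, k} (∂g_{ij}/∂x_k) dx_k ∧ dx_i ∧ dx_j.
Expand each term, using dx_k ∧ dx_i ∧ dx_j = sgn(permutation) dx_{(a)} ∧ dx_{(b)} ∧ dx_{(c)} with (a < b < c) sorted:
  d(2*y*z) includes (∂/∂y)(2*y*z) dy = (2*z) dy, which multiplied by dz ∧ dw gives (2*z) dy ∧ dz ∧ dw
Collecting like 3-forms: d(omega) = (2*z) dy ∧ dz ∧ dw.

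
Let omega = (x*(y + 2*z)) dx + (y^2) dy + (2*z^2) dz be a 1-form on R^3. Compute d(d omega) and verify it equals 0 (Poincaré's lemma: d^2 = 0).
d(d omega) = 0

Step 1: d omega = sum_{i<j} (∂f_j/∂x_i - ∂f_i/∂x_j) dx_i ∧ dx_j:
  coeff of dx ∧ dy: -x
  coeff of dx ∧ dz: -2*x
  coeff of dy ∧ dz: 0
Step 2: Apply d again to each 2-form coefficient. The only possible 3-form in R^3 is dx ∧ dy ∧ dz, with coefficient
  ∂(coeff of dy∧dz)/∂x - ∂(coeff of dx∧dz)/∂y + ∂(coeff of dx∧dy)/∂z
  = ∂/∂x (0) - ∂/∂y (-2*x) + ∂/∂z (-x).
Each of these terms simplifies to sums of mixed partials that cancel in pairs. The result is 0 (by equality of mixed partials for smooth functions — Schwarz / Clairaut).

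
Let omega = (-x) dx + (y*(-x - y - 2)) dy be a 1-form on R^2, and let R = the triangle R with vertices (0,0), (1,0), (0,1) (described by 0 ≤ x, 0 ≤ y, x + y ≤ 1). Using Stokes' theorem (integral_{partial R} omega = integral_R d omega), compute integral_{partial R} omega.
integral_(partial R) omega = -1/6

Stokes: integral_partial_R omega = integral_R d omega with d omega = (∂Q/∂x - ∂P/∂y) dx ∧ dy.
  ∂Q/∂x = -y
  ∂P/∂y = 0
  integrand = ∂Q/∂x - ∂P/∂y = -y.
Integrating over R: integral_0^1 integral_0^{1-x} (-y) dy dx = -1/6.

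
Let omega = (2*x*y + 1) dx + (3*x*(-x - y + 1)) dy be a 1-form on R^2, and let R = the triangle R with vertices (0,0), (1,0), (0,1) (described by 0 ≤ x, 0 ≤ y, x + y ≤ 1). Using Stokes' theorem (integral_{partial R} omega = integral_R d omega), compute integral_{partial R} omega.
integral_(partial R) omega = -1/3

Stokes: integral_partial_R omega = integral_R d omega with d omega = (∂Q/∂x - ∂P/∂y) dx ∧ dy.
  ∂Q/∂x = -6*x - 3*y + 3
  ∂P/∂y = 2*x
  integrand = ∂Q/∂x - ∂P/∂y = -8*x - 3*y + 3.
Integrating over R: integral_0^1 integral_0^{1-x} (-8*x - 3*y + 3) dy dx = -1/3.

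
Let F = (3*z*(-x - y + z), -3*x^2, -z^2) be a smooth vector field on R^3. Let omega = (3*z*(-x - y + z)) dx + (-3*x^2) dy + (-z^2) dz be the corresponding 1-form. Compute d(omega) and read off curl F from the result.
d(omega) = (0) dy ∧ dz + (-3*x - 3*y + 6*z) dz ∧ dx + (-6*x + 3*z) dx ∧ dy; curl F = (0, -3*x - 3*y + 6*z, -6*x + 3*z)

d omega = sum_{i<j} (∂f_j/∂x_i - ∂f_i/∂x_j) dx_i ∧ dx_j. Under the identification (dy ∧ dz, dz ∧ dx, dx ∧ dy) ↔ (e_x, e_y, e_z), the coefficients are exactly the components of curl F. Compute:
  ∂R/∂y - ∂Q/∂z = (0) - (0) = 0
  ∂P/∂z - ∂R/∂x = (-3*x - 3*y + 6*z) - (0) = -3*x - 3*y + 6*z
  ∂Q/∂x - ∂P/∂y = (-6*x) - (-3*z) = -6*x + 3*z.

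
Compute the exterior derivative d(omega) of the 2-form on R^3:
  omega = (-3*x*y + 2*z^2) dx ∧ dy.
d(omega) = (4*z) dx ∧ dy ∧ dz

For a 2-form omega = sum_{i<j} g_{ij} dx_i ∧ dx_j, the exterior derivative is
  d(omega) = sum_{i<j} d(g_{ij}) ∧ dx_i ∧ dx_j = sum_{i<j, k} (∂g_{ij}/∂x_k) dx_k ∧ dx_i ∧ dx_j.
Expand each term, using dx_k ∧ dx_i ∧ dx_j = sgn(permutation) dx_{(a)} ∧ dx_{(b)} ∧ dx_{(c)} with (a < b < c) sorted:
  d(-3*x*y + 2*z^2) includes (∂/∂z)(-3*x*y + 2*z^2) dz = (4*z) dz, which multiplied by dx ∧ dy gives (4*z) dx ∧ dy ∧ dz
Collecting like 3-forms: d(omega) = (4*z) dx ∧ dy ∧ dz.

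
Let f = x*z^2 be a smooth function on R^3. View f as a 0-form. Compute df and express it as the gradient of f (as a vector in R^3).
df = (z^2) dx + (0) dy + (2*x*z) dz; grad f = (z^2, 0, 2*x*z)

For a 0-form f, d f = (∂f/∂x) dx + (∂f/∂y) dy + (∂f/∂z) dz. The components of the vector representation are exactly the entries of grad f in Cartesian coordinates:
  ∂f/∂x = z^2
  ∂f/∂y = 0
  ∂f/∂z = 2*x*z.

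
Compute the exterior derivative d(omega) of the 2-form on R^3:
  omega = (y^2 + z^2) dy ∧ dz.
d(omega) = 0

For a 2-form omega = sum_{i<j} g_{ij} dx_i ∧ dx_j, the exterior derivative is
  d(omega) = sum_{i<j} d(g_{ij}) ∧ dx_i ∧ dx_j = sum_{i<j, k} (∂g_{ij}/∂x_k) dx_k ∧ dx_i ∧ dx_j.
Expand each term, using dx_k ∧ dx_i ∧ dx_j = sgn(permutation) dx_{(a)} ∧ dx_{(b)} ∧ dx_{(c)} with (a < b < c) sorted:

Collecting like 3-forms: d(omega) = 0.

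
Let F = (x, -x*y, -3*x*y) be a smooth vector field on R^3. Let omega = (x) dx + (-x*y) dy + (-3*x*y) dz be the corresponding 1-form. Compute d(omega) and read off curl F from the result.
d(omega) = (-3*x) dy ∧ dz + (3*y) dz ∧ dx + (-y) dx ∧ dy; curl F = (-3*x, 3*y, -y)

d omega = sum_{i<j} (∂f_j/∂x_i - ∂f_i/∂x_j) dx_i ∧ dx_j. Under the identification (dy ∧ dz, dz ∧ dx, dx ∧ dy) ↔ (e_x, e_y, e_z), the coefficients are exactly the components of curl F. Compute:
  ∂R/∂y - ∂Q/∂z = (-3*x) - (0) = -3*x
  ∂P/∂z - ∂R/∂x = (0) - (-3*y) = 3*y
  ∂Q/∂x - ∂P/∂y = (-y) - (0) = -y.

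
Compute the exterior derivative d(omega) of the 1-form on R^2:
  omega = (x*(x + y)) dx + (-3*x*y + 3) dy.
d(omega) = (-x - 3*y) dx ∧ dy

For a 1-form omega = sum_i f_i dx_i, the exterior derivative is
  d(omega) = sum_{i < j} (∂f_j/∂x_i - ∂f_i/∂x_j) dx_i ∧ dx_j.
  coefficient of dx ∧ dy: ∂f_2/∂x - ∂f_1/∂y = ∂(-3*x*y + 3)/∂x - ∂(x*(x + y))/∂y = -x - 3*y
Assembling: d(omega) = (-x - 3*y) dx ∧ dy.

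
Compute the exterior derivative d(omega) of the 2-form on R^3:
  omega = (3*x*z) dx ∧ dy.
d(omega) = (3*x) dx ∧ dy ∧ dz

For a 2-form omega = sum_{i<j} g_{ij} dx_i ∧ dx_j, the exterior derivative is
  d(omega) = sum_{i<j} d(g_{ij}) ∧ dx_i ∧ dx_j = sum_{i<j, k} (∂g_{ij}/∂x_k) dx_k ∧ dx_i ∧ dx_j.
Expand each term, using dx_k ∧ dx_i ∧ dx_j = sgn(permutation) dx_{(a)} ∧ dx_{(b)} ∧ dx_{(c)} with (a < b < c) sorted:
  d(3*x*z) includes (∂/∂z)(3*x*z) dz = (3*x) dz, which multiplied by dx ∧ dy gives (3*x) dx ∧ dy ∧ dz
Collecting like 3-forms: d(omega) = (3*x) dx ∧ dy ∧ dz.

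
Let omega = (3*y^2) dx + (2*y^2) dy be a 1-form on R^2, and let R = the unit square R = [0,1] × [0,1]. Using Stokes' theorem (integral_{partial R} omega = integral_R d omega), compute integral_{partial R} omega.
integral_(partial R) omega = -3

Stokes: integral_partial_R omega = integral_R d omega with d omega = (∂Q/∂x - ∂P/∂y) dx ∧ dy.
  ∂Q/∂x = 0
  ∂P/∂y = 6*y
  integrand = ∂Q/∂x - ∂P/∂y = -6*y.
Integrating over R: integral_0^1 integral_0^1 (-6*y) dx dy = -3.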